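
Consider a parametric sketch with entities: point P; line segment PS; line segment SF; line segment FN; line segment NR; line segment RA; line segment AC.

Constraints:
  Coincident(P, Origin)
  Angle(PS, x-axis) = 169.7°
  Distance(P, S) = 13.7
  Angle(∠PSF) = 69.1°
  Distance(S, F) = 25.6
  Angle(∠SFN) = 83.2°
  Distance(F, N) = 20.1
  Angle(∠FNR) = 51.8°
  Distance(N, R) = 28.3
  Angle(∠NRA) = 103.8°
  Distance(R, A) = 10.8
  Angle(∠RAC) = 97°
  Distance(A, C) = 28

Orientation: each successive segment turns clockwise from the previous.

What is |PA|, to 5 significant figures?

22.434

P is at the origin; PS runs at 169.7° with length 13.7, so S = (-13.479, 2.4496). ∠PSF = 69.1° gives SF at 58.800° from the x-axis; with |SF| = 25.6, F = (-0.21773, 24.347). ∠SFN = 83.2° gives FN at -38.000° from the x-axis; with |FN| = 20.1, N = (15.621, 11.972). ∠FNR = 51.8° gives NR at -166.20° from the x-axis; with |NR| = 28.3, R = (-11.862, 5.2216). ∠NRA = 103.8° gives RA at 117.60° from the x-axis; with |RA| = 10.8, A = (-16.865, 14.793). Then |PA| = |A − P| = 22.434.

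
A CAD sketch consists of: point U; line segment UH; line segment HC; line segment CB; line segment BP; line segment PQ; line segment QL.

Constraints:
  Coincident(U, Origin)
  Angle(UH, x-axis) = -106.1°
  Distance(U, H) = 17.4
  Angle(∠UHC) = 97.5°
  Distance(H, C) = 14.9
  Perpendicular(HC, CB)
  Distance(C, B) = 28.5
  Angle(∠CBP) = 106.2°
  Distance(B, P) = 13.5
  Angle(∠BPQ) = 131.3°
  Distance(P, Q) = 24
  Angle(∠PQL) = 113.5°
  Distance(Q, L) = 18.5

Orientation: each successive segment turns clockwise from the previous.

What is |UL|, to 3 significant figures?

20.8

U is at the origin; UH runs at -106.1° with length 17.4, so H = (-4.83, -16.7). ∠UHC = 97.5° gives HC at 171° from the x-axis; with |HC| = 14.9, C = (-19.6, -14.5). HC ⟂ CB, so CB runs at 81.4°; with |CB| = 28.5, B = (-15.3, 13.7). ∠CBP = 106.2° gives BP at 7.60° from the x-axis; with |BP| = 13.5, P = (-1.91, 15.5). ∠BPQ = 131.3° gives PQ at -41.1° from the x-axis; with |PQ| = 24.0, Q = (16.2, -0.301). ∠PQL = 113.5° gives QL at -108° from the x-axis; with |QL| = 18.5, L = (10.6, -17.9). Then |UL| = |L − U| = 20.8.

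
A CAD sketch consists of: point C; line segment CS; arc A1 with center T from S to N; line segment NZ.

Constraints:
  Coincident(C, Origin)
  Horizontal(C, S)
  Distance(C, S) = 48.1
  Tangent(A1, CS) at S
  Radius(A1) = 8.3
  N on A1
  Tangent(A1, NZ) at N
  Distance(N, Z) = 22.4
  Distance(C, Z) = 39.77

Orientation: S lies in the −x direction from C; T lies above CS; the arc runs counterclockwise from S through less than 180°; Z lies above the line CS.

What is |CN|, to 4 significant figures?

40.88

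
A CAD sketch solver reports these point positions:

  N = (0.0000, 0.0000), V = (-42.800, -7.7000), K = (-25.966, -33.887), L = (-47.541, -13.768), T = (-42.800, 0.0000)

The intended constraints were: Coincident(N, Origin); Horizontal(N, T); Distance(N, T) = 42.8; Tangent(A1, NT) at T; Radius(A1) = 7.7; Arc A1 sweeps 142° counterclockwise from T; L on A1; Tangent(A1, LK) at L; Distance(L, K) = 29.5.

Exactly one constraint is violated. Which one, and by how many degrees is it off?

Tangent(A1, LK) at L — off by 5.00°.

N = (0.00, 0.00) ✓; N.y = 0.00, T.y = 0.00 ✓; |NT| = 42.80 ✓; ∠(VT, TN) = 90.00° ✓; |VT| = 7.700 ✓; bearing(V→L) − bearing(V→T) = 142.0° ✓; |VL| = 7.701 ✓; ∠(VL, LK) = 95.00° ✗; |LK| = 29.50 ✓.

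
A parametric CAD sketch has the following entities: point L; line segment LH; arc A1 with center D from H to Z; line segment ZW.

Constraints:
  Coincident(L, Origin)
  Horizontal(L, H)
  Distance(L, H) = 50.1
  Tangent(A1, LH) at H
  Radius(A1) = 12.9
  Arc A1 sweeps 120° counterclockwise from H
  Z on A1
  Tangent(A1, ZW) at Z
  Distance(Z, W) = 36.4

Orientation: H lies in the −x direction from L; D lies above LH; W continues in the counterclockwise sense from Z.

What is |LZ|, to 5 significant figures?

43.472

L is at the origin; LH is horizontal with |LH| = 50.1 and H on the −x side, so H = (-50.100, 0.0000). The tangent condition forces DH to be normal to LH, so D = H + (0, 12.9) = (-50.100, 12.900). On A1, H sits at bearing -90° from D; a 120° counterclockwise sweep puts Z at bearing 30°, so Z = D + 12.9·(cos 30°, sin 30°) = (-38.928, 19.350). Then |LZ| = |Z − L| = 43.472.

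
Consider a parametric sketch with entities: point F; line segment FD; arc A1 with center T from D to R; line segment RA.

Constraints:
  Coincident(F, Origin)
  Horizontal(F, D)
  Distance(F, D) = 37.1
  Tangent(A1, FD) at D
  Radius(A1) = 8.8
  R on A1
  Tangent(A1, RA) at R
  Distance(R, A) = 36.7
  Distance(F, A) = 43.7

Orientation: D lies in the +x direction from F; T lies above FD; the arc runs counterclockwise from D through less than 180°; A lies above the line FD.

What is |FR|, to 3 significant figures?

45.8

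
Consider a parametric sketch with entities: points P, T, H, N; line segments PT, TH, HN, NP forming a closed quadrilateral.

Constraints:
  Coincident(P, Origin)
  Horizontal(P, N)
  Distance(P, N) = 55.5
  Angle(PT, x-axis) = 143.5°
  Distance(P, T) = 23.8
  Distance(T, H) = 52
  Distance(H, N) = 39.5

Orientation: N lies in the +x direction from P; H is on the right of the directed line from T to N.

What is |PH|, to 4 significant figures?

28.27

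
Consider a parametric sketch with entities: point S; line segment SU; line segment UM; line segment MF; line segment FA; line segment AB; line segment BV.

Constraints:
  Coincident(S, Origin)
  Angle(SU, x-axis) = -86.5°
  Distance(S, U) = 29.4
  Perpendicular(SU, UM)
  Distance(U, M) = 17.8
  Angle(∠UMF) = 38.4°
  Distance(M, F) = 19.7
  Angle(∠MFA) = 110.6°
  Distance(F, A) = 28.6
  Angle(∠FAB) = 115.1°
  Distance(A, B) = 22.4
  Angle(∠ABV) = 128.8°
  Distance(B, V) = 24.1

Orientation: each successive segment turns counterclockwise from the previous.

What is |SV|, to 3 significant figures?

67.3

S is at the origin; SU runs at -86.5° with length 29.4, so U = (1.79, -29.3). SU ⟂ UM, so UM runs at 3.50°; with |UM| = 17.8, M = (19.6, -28.3). ∠UMF = 38.4° gives MF at 145° from the x-axis; with |MF| = 19.7, F = (3.40, -17.0). ∠MFA = 110.6° gives FA at -146° from the x-axis; with |FA| = 28.6, A = (-20.2, -33.2). ∠FAB = 115.1° gives AB at -80.6° from the x-axis; with |AB| = 22.4, B = (-16.5, -55.3). ∠ABV = 128.8° gives BV at -29.4° from the x-axis; with |BV| = 24.1, V = (4.49, -67.1). Then |SV| = |V − S| = 67.3.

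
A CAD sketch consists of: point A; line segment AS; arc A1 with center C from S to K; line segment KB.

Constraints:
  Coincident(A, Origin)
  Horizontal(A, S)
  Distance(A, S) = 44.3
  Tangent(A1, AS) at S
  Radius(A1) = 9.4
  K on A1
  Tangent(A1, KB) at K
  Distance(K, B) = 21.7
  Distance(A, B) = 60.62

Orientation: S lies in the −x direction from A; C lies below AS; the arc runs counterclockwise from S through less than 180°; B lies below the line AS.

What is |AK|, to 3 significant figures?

54.6

Checks: |CK| = 9.400 ✓; ∠(CK, KB) = 90.00° ✓; |KB| = 21.70 ✓; |AB| = 60.62 ✓.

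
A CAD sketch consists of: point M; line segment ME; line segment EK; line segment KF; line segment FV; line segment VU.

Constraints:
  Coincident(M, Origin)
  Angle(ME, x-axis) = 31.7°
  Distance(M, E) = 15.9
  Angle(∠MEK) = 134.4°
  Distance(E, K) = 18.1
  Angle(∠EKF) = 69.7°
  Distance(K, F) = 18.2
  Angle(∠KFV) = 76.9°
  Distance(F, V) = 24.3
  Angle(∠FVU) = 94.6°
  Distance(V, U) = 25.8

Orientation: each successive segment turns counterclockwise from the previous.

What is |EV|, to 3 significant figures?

9.27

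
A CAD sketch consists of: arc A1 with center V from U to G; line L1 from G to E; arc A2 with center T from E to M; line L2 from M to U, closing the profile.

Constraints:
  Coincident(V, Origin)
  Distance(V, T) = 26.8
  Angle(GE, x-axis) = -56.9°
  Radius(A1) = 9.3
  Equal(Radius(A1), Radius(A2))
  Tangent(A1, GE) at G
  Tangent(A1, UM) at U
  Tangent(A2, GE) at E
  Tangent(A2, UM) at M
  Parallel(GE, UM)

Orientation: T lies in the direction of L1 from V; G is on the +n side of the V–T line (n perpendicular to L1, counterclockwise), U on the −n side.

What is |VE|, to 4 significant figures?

28.37

The slot axis is L1's direction at -56.9°, so u = (cos -56.9°, sin -56.9°) = (0.5461, -0.8377) and n = (−sin -56.9°, cos -56.9°) = (0.8377, 0.5461). V is at the origin and T lies 26.8 along u from V, so T = 26.8·u = (14.64, -22.45). Tangency of A1 to both parallel lines with radius 9.3 puts G and U at V ± 9.3·n: G = (7.791, 5.079), U = (-7.791, -5.079). Equal radii place E and M the same way about T: E = T + 9.3·n = (22.43, -17.37), M = T − 9.3·n = (6.845, -27.53). Then |VE| = |E − V| = 28.37.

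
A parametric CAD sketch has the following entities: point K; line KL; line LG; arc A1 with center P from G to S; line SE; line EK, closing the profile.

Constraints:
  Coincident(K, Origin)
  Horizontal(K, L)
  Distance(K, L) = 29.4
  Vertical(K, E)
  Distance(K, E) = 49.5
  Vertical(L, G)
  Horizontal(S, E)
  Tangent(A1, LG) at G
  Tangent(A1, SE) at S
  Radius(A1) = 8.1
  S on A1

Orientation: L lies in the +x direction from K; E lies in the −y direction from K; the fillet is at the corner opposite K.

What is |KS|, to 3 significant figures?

53.9

K is at the origin; KL is horizontal with |KL| = 29.4 and L on the +x side, so L = (29.4, 0.00). KE is vertical with |KE| = 49.5 and E on the −y side, so E = (0.00, -49.5). The virtual corner opposite K is at (29.4, -49.5). A1 meets LG tangentially, so PG is at right angles to LG and since A1 is tangent to SE there, PS ⟂ SE, with radius 8.1, so the center P sits 8.1 in from both sides at P = (21.3, -41.4). That places the tangent points at G = (29.4, -41.4) on LG and S = (21.3, -49.5) on SE. Then |KS| = |S − K| = 53.9.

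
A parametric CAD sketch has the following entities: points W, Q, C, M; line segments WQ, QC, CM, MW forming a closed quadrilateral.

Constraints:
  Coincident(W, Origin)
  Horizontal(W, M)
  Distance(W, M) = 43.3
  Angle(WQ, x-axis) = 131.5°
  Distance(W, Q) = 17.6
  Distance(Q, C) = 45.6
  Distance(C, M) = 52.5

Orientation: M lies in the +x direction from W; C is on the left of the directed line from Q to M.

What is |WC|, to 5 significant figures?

50.504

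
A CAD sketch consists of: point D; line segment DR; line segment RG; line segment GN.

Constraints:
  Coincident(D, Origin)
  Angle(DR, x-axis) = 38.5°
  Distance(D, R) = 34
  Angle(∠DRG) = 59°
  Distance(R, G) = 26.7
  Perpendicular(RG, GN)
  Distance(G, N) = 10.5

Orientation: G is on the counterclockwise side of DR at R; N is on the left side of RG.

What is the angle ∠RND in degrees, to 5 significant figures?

85.231°

D is at the origin; DR runs at 38.5° with length 34.0, so R = 34.0·(cos 38.5°, sin 38.5°) = (26.609, 21.165). ∠DRG = 59.0°, so RG runs at 38.5° + (180° − 59.0°) = 159.50° from the x-axis; with |RG| = 26.7, G = R + 26.7·(cos 159.50°, sin 159.50°) = (1.5995, 30.516). RG ⟂ GN; with |GN| = 10.5 on the left of RG, N = G + 10.5·(-0.35021, -0.93667) = (-2.0776, 20.681). Then cos ∠RND = NR·ND / (|NR||ND|), giving 85.231°.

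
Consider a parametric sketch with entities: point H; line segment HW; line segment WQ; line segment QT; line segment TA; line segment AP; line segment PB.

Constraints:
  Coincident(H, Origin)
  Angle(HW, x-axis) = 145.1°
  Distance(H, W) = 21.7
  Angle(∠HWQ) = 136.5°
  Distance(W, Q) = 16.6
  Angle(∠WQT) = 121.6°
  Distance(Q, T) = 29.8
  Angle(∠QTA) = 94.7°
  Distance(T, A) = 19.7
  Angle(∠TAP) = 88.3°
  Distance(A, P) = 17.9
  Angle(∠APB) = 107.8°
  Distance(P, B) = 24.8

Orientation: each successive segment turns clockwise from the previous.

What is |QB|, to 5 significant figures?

5.4056

∠TAP = 88.3° gives AP at -133.80° from the x-axis; with |AP| = 17.9, P = (2.8156, 22.949). ∠APB = 107.8° gives PB at 154.00° from the x-axis; with |PB| = 24.8, B = (-19.474, 33.821). Then |QB| = |B − Q| = 5.4056.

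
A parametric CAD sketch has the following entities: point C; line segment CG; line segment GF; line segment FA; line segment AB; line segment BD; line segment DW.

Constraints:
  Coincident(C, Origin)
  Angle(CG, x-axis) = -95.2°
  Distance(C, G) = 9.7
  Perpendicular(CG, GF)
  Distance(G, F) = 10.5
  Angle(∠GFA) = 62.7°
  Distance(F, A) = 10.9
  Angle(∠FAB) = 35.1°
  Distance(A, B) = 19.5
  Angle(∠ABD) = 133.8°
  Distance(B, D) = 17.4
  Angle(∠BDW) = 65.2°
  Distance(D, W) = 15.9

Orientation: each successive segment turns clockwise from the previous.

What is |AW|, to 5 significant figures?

24.230

C is at the origin; CG runs at -95.2° with length 9.7, so G = (-0.87914, -9.6601). The perpendicularity gives GF at right angles to CG, so GF runs at 174.80°; with |GF| = 10.5, F = (-11.336, -8.7084). ∠GFA = 62.7° gives FA at 57.500° from the x-axis; with |FA| = 10.9, A = (-5.4794, 0.48453). ∠FAB = 35.1° gives AB at -87.400° from the x-axis; with |AB| = 19.5, B = (-4.5948, -18.995). ∠ABD = 133.8° gives BD at -133.60° from the x-axis; with |BD| = 17.4, D = (-16.594, -31.596). ∠BDW = 65.2° gives DW at 111.60° from the x-axis; with |DW| = 15.9, W = (-22.447, -16.813). Then |AW| = |W − A| = 24.230.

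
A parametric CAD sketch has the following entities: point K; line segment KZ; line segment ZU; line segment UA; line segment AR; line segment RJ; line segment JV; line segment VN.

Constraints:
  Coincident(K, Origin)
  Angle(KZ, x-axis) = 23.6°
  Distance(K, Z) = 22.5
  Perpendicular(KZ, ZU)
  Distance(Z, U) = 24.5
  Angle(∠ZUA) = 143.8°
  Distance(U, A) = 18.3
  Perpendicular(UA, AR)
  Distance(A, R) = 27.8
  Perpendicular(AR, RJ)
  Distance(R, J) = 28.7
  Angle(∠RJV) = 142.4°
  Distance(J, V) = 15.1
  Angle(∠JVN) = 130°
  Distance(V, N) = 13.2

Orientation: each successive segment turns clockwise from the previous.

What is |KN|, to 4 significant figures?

31.80

∠RJV = 142.4° gives JV at 39.80° from the x-axis; with |JV| = 15.1, V = (17.17, 12.44). ∠JVN = 130.0° gives VN at -10.20° from the x-axis; with |VN| = 13.2, N = (30.16, 10.10). Then |KN| = |N − K| = 31.80.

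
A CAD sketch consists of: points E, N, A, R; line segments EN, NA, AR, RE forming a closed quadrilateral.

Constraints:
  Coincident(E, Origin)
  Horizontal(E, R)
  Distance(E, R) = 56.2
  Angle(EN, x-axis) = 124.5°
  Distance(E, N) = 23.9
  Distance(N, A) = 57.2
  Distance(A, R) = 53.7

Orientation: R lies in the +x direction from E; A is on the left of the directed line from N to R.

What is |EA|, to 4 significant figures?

60.77

Checks: EN at 124.5° ✓; |NA| = 57.20 ✓; |AR| = 53.70 ✓.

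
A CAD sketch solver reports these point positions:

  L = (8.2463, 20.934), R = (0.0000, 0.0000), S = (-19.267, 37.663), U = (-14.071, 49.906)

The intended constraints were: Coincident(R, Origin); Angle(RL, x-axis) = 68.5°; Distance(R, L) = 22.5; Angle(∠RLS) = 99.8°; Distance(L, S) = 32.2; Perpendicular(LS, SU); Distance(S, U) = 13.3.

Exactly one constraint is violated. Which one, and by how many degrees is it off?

Perpendicular(LS, SU) — off by 8.30°.

R = (0.00, 0.00) ✓; RL at 68.50° ✓; |RL| = 22.50 ✓; ∠RLS = 99.80° ✓; |LS| = 32.20 ✓; ∠(LS, SU) = 81.70° ✗; |SU| = 13.30 ✓.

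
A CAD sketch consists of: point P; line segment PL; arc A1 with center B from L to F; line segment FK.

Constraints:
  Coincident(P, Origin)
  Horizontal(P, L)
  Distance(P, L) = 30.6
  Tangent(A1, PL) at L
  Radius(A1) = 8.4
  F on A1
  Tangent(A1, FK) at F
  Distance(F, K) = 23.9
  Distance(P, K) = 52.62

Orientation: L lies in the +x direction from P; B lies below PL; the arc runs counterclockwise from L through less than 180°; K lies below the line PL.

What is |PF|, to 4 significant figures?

28.98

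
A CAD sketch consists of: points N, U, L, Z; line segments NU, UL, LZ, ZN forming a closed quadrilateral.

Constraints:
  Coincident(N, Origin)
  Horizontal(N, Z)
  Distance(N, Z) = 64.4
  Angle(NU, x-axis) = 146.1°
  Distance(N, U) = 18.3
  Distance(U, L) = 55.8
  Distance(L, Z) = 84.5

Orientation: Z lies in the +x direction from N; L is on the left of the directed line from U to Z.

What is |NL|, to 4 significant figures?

61.94

N is at the origin; N and Z share the same y with |NZ| = 64.4 and Z in +x, so Z = (64.4, 0). NU runs at 146.1° with |NU| = 18.3, so U = (-15.19, 10.21). L is determined by |UL| = 55.8 and |LZ| = 84.5 together: it lies at the intersection of circle(U, 55.8) and circle(Z, 84.5). With |UZ| = 80.24, the foot of the radical line on UZ is 15.03 from U and the perpendicular offset is √(55.8² − 15.03²) = 53.74. Taking the left-of-UZ solution: L = (6.554, 61.60).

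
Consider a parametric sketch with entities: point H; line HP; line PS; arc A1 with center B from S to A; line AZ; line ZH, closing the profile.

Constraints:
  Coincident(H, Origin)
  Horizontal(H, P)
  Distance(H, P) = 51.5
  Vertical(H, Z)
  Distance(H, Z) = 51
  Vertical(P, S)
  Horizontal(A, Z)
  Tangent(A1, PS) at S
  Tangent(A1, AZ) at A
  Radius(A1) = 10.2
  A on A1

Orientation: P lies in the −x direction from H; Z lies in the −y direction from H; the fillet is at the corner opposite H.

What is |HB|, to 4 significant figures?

58.05

H and Z share the same x with |HZ| = 51.0 and Z on the −y side, so Z = (0.000, -51.00). The virtual corner opposite H is at (-51.50, -51.00). A1 meets PS tangentially, so BS is at right angles to PS and since A1 is tangent to AZ there, BA ⟂ AZ, with radius 10.2, so the center B sits 10.2 in from both sides at B = (-41.30, -40.80). Then |HB| = |B − H| = 58.05.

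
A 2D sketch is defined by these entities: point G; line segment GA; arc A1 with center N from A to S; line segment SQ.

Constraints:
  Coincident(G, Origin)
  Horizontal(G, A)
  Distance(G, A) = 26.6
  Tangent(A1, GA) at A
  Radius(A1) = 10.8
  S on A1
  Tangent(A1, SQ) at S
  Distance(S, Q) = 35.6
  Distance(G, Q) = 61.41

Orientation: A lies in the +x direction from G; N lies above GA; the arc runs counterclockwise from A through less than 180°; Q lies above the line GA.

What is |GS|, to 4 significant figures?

38.43

Checks: |NS| = 10.80 ✓; ∠(NS, SQ) = 90.00° ✓; |SQ| = 35.60 ✓; |GQ| = 61.41 ✓.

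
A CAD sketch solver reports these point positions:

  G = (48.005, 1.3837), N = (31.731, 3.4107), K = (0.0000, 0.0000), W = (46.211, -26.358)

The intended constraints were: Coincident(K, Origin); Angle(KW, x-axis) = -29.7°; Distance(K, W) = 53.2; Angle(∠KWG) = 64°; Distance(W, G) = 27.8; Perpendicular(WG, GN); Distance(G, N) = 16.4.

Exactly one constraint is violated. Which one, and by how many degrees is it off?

Perpendicular(WG, GN) — off by 3.40°.

K = (0.00, 0.00) ✓; KW at -29.70° ✓; |KW| = 53.20 ✓; ∠KWG = 64.00° ✓; |WG| = 27.80 ✓; ∠(WG, GN) = 86.60° ✗; |GN| = 16.40 ✓.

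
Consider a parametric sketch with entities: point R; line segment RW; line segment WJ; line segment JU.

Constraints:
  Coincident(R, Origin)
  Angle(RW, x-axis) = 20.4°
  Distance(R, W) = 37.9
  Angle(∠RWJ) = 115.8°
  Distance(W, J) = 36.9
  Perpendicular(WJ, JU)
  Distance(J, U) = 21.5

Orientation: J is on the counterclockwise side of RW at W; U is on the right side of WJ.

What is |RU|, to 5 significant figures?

77.103

R is at the origin; RW runs at 20.4° with length 37.9, so W = 37.9·(cos 20.4°, sin 20.4°) = (35.523, 13.211). ∠RWJ = 115.8°, so WJ runs at 20.4° + (180° − 115.8°) = 84.600° from the x-axis; with |WJ| = 36.9, J = W + 36.9·(cos 84.600°, sin 84.600°) = (38.996, 49.947). WJ is perpendicular to JU; with |JU| = 21.5 on the right of WJ, U = J + 21.5·(0.99556, -0.094108) = (60.400, 47.924). Then |RU| = |U − R| = 77.103.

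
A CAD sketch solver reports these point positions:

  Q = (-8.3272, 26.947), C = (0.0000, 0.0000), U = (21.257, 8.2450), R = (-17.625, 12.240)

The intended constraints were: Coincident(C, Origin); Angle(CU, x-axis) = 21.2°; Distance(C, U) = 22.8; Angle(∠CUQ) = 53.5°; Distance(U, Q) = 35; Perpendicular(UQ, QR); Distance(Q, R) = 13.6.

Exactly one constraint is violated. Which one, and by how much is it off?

Distance(Q, R) = 13.6 — off by 3.80.

C = (0.00, 0.00) ✓; CU at 21.20° ✓; |CU| = 22.80 ✓; ∠CUQ = 53.50° ✓; |UQ| = 35.00 ✓; ∠(UQ, QR) = 90.00° ✓; |QR| = 17.40 ✗.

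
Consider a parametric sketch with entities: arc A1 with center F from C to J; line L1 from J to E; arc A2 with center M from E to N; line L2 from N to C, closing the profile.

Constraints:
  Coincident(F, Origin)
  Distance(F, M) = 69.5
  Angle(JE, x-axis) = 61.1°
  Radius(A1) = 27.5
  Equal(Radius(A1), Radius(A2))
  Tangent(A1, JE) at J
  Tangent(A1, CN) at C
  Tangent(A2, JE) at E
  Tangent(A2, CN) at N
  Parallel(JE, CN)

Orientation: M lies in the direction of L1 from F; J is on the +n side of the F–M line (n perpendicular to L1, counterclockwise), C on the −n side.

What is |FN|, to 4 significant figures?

74.74

The slot axis is L1's direction at 61.1°, so u = (cos 61.1°, sin 61.1°) = (0.4833, 0.8755) and n = (−sin 61.1°, cos 61.1°) = (-0.8755, 0.4833). F is at the origin and M lies 69.5 along u from F, so M = 69.5·u = (33.59, 60.84). Tangency of A1 to both parallel lines with radius 27.5 puts J and C at F ± 27.5·n: J = (-24.08, 13.29), C = (24.08, -13.29). Equal radii place E and N the same way about M: E = M + 27.5·n = (9.513, 74.14), N = M − 27.5·n = (57.66, 47.55). Then |FN| = |N − F| = 74.74.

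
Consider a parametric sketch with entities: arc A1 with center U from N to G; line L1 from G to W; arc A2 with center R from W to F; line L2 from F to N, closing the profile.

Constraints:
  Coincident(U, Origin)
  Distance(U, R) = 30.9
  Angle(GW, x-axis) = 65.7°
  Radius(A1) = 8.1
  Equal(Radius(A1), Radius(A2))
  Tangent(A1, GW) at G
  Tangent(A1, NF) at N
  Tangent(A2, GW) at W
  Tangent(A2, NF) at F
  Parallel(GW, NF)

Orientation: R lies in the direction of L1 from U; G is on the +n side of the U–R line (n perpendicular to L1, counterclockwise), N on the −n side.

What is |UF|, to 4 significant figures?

31.94

Tangency of A1 to both parallel lines with radius 8.1 puts G and N at U ± 8.1·n: G = (-7.382, 3.333), N = (7.382, -3.333). Equal radii place W and F the same way about R: W = R + 8.1·n = (5.333, 31.50), F = R − 8.1·n = (20.10, 24.83). Then |UF| = |F − U| = 31.94.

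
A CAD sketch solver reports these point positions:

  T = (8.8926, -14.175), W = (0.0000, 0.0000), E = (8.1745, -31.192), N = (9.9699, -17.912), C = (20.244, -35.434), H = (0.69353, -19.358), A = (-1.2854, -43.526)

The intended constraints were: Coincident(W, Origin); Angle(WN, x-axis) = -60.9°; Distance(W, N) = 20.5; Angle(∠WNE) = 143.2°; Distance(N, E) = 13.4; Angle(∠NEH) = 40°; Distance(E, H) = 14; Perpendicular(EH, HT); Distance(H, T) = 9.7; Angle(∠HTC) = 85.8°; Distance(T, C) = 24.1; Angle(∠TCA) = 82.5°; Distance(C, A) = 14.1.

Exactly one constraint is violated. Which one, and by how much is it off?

Distance(C, A) = 14.1 — off by 8.90.

W = (0.00, 0.00) ✓; WN at -60.90° ✓; |WN| = 20.50 ✓; ∠WNE = 143.2° ✓; |NE| = 13.40 ✓; ∠NEH = 40.00° ✓; |EH| = 14.00 ✓; ∠(EH, HT) = 90.00° ✓; |HT| = 9.700 ✓; ∠HTC = 85.80° ✓; |TC| = 24.10 ✓; ∠TCA = 82.50° ✓; |CA| = 23.00 ✗.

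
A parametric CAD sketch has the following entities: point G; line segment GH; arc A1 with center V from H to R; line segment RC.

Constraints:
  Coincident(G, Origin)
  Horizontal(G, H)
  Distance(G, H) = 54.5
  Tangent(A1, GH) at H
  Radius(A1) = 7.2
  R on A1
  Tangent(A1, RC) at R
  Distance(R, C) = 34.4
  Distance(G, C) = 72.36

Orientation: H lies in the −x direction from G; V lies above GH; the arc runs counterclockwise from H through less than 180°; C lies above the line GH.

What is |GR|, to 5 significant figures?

48.636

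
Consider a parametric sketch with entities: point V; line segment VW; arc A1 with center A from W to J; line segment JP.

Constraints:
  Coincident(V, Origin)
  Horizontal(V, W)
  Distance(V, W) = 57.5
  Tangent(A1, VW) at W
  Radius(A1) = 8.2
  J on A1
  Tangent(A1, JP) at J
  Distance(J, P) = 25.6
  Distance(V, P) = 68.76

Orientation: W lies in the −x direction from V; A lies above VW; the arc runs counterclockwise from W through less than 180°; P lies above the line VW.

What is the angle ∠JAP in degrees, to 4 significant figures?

72.24°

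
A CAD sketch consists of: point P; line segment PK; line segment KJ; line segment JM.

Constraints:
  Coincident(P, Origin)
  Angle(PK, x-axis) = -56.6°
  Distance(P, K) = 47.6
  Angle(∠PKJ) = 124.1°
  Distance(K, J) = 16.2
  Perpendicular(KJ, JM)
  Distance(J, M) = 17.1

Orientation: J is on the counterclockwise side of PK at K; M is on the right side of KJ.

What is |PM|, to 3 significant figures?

70.9

∠PKJ = 124.1°, so KJ runs at -56.6° + (180° − 124.1°) = -0.700° from the x-axis; with |KJ| = 16.2, J = K + 16.2·(cos -0.700°, sin -0.700°) = (42.4, -39.9). The perpendicularity gives JM at right angles to KJ; with |JM| = 17.1 on the right of KJ, M = J + 17.1·(-0.0122, -1.00) = (42.2, -57.0). Then |PM| = |M − P| = 70.9.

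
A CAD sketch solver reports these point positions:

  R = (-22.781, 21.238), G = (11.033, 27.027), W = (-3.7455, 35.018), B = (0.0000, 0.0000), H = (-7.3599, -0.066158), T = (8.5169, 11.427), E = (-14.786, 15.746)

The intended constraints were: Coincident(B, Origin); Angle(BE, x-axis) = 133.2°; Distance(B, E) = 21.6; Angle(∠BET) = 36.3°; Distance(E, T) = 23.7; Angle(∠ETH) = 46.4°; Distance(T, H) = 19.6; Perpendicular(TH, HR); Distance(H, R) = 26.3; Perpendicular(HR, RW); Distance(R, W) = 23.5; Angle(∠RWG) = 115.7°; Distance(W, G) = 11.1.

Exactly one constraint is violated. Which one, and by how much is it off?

Distance(W, G) = 11.1 — off by 5.70.

B = (0.00, 0.00) ✓; BE at 133.2° ✓; |BE| = 21.60 ✓; ∠BET = 36.30° ✓; |ET| = 23.70 ✓; ∠ETH = 46.40° ✓; |TH| = 19.60 ✓; ∠(TH, HR) = 90.00° ✓; |HR| = 26.30 ✓; ∠(HR, RW) = 90.00° ✓; |RW| = 23.50 ✓; ∠RWG = 115.7° ✓; |WG| = 16.80 ✗.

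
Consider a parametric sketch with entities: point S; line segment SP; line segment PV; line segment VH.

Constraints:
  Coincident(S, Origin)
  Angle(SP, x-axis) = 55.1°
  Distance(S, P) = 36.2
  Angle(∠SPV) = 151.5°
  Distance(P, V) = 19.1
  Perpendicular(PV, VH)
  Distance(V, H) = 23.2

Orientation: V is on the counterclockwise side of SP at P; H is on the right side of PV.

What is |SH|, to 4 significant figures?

65.04

S is at the origin; SP runs at 55.1° with length 36.2, so P = 36.2·(cos 55.1°, sin 55.1°) = (20.71, 29.69). ∠SPV = 151.5°, so PV runs at 55.1° + (180° − 151.5°) = 83.60° from the x-axis; with |PV| = 19.1, V = P + 19.1·(cos 83.60°, sin 83.60°) = (22.84, 48.67). The perpendicularity gives VH at right angles to PV; with |VH| = 23.2 on the right of PV, H = V + 23.2·(0.9938, -0.1115) = (45.90, 46.08). Then |SH| = |H − S| = 65.04.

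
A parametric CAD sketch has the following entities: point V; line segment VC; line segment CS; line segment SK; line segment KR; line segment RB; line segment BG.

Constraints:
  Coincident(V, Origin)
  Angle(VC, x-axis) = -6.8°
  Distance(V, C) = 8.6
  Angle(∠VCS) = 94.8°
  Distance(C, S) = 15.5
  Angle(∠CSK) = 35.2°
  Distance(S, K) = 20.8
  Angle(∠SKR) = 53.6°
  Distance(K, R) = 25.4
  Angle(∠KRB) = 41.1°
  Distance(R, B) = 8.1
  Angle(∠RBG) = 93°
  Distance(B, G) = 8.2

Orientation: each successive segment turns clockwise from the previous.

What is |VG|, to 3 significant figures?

10.2

∠KRB = 41.1° gives RB at -142° from the x-axis; with |RB| = 8.1, B = (15.6, -5.50). ∠RBG = 93.0° gives BG at 131° from the x-axis; with |BG| = 8.2, G = (10.2, 0.700). Then |VG| = |G − V| = 10.2.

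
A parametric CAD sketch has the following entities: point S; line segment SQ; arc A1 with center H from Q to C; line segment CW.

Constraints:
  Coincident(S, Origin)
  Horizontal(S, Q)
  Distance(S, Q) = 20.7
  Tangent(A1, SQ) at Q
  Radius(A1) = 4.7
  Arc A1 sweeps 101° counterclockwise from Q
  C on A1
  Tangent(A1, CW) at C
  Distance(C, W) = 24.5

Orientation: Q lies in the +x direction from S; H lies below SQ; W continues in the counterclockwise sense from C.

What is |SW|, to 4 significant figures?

36.19

On A1, Q sits at bearing 90° from H; a 101° counterclockwise sweep puts C at bearing 191°, so C = H + 4.7·(cos 191°, sin 191°) = (16.09, -5.597). A1 meets CW tangentially, so HC is at right angles to CW, so CW runs along (−sin 191°, cos 191°); with |CW| = 24.5, W = (20.76, -29.65). Then |SW| = |W − S| = 36.19.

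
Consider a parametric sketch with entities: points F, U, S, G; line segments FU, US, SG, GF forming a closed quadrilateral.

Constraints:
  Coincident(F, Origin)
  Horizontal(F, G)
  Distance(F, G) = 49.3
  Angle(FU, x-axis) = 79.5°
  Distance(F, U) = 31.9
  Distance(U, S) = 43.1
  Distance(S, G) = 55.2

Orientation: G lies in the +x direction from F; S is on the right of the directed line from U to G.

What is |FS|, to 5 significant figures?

11.483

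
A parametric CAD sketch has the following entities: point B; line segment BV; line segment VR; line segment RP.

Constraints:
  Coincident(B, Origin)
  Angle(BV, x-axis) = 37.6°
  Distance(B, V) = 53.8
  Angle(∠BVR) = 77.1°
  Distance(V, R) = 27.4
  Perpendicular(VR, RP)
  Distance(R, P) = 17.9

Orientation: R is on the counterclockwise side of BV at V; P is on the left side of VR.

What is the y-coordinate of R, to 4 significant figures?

50.25

B is at the origin; BV runs at 37.6° with length 53.8, so V = 53.8·(cos 37.6°, sin 37.6°) = (42.63, 32.83). ∠BVR = 77.1°, so VR runs at 37.6° + (180° − 77.1°) = 140.5° from the x-axis; with |VR| = 27.4, R = V + 27.4·(cos 140.5°, sin 140.5°) = (21.48, 50.25). So R.y = 50.25.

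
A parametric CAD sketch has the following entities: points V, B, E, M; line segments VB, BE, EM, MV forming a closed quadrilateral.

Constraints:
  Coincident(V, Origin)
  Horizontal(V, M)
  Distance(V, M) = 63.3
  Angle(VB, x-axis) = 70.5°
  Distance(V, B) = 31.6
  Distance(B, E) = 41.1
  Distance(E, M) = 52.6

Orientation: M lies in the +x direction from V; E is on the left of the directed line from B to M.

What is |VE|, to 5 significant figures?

68.106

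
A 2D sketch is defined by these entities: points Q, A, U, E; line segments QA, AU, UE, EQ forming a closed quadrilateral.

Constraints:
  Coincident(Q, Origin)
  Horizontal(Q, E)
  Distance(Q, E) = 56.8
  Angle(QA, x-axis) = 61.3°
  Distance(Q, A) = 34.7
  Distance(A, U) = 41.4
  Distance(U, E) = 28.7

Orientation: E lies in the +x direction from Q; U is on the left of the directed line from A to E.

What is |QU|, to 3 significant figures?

64.7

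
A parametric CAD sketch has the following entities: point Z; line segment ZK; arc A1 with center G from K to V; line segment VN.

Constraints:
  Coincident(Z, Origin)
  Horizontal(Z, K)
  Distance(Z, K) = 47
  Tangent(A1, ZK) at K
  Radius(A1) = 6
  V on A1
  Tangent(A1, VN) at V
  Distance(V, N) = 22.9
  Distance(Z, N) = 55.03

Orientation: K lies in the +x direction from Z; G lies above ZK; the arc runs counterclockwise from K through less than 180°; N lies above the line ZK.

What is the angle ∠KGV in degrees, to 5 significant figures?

106.25°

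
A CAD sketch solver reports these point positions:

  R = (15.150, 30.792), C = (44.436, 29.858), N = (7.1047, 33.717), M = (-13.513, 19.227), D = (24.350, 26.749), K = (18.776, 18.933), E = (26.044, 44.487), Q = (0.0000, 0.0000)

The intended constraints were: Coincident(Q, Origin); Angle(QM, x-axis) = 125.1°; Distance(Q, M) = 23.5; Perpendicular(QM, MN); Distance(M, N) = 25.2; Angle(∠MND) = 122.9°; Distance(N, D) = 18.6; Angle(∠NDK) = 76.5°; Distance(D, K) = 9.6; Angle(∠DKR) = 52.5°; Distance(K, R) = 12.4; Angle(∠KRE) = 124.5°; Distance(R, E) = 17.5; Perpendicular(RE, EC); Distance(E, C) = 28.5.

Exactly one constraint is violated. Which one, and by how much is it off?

Distance(E, C) = 28.5 — off by 5.00.

Q = (0.00, 0.00) ✓; QM at 125.1° ✓; |QM| = 23.50 ✓; ∠(QM, MN) = 90.00° ✓; |MN| = 25.20 ✓; ∠MND = 122.9° ✓; |ND| = 18.60 ✓; ∠NDK = 76.51° ✓; |DK| = 9.600 ✓; ∠DKR = 52.50° ✓; |KR| = 12.40 ✓; ∠KRE = 124.5° ✓; |RE| = 17.50 ✓; ∠(RE, EC) = 90.00° ✓; |EC| = 23.50 ✗.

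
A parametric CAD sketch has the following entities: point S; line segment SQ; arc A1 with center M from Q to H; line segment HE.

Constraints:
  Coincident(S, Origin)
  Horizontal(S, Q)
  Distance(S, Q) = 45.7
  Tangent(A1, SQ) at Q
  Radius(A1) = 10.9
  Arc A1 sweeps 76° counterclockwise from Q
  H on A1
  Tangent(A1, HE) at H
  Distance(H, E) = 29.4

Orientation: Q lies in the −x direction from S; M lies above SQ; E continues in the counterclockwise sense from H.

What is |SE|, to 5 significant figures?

46.240

S is at the origin; SQ is horizontal with |SQ| = 45.7 and Q on the −x side, so Q = (-45.700, 0.0000). Tangency of A1 to SQ means the radius MQ is perpendicular to SQ, so M = Q + (0, 10.9) = (-45.700, 10.900). On A1, Q sits at bearing -90° from M; a 76° counterclockwise sweep puts H at bearing -14°, so H = M + 10.9·(cos -14°, sin -14°) = (-35.124, 8.2631). The tangent condition forces MH to be normal to HE, so HE runs along (−sin -14°, cos -14°); with |HE| = 29.4, E = (-28.011, 36.790). Then |SE| = |E − S| = 46.240.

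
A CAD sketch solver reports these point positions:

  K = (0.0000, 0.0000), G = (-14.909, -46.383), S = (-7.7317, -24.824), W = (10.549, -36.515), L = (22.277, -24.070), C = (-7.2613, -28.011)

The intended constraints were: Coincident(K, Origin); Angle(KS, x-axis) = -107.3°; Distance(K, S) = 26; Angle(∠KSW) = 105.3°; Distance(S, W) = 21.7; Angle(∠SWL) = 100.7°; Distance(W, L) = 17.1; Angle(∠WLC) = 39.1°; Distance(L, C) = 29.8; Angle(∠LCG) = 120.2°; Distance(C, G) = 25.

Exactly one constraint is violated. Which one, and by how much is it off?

Distance(C, G) = 25 — off by 5.10.

K = (0.00, 0.00) ✓; KS at -107.3° ✓; |KS| = 26.00 ✓; ∠KSW = 105.3° ✓; |SW| = 21.70 ✓; ∠SWL = 100.7° ✓; |WL| = 17.10 ✓; ∠WLC = 39.10° ✓; |LC| = 29.80 ✓; ∠LCG = 120.2° ✓; |CG| = 19.90 ✗.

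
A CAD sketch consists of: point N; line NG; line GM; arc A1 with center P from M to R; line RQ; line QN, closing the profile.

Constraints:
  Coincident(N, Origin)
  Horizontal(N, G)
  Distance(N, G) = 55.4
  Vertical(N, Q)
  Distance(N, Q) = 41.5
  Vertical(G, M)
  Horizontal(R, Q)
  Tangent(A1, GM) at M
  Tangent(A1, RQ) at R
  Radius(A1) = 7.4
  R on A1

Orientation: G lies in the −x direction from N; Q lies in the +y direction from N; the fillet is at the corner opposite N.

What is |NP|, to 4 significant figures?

58.88

N is at the origin; N and G share the same y with |NG| = 55.4 and G on the −x side, so G = (-55.40, 0.000). NQ is vertical with |NQ| = 41.5 and Q on the +y side, so Q = (0.000, 41.50). The virtual corner opposite N is at (-55.40, 41.50). Tangency of A1 to GM means the radius PM is perpendicular to GM and tangency of A1 to RQ means the radius PR is perpendicular to RQ, with radius 7.4, so the center P sits 7.4 in from both sides at P = (-48.00, 34.10). Then |NP| = |P − N| = 58.88.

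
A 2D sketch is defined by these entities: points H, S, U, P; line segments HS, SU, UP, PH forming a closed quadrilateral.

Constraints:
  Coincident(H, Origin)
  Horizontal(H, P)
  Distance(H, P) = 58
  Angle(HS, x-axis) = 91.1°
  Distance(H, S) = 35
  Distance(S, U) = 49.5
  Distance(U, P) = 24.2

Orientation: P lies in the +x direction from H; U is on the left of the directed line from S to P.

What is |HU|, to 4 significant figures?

51.67

H is at the origin; H and P share the same y with |HP| = 58.0 and P in +x, so P = (58.0, 0). HS runs at 91.1° with |HS| = 35.0, so S = (-0.6719, 34.99). U is determined by |SU| = 49.5 and |UP| = 24.2 together: it lies at the intersection of circle(S, 49.5) and circle(P, 24.2). With |SP| = 68.32, the foot of the radical line on SP is 47.80 from S and the perpendicular offset is √(49.5² − 47.80²) = 12.84. Taking the left-of-SP solution: U = (46.96, 21.54).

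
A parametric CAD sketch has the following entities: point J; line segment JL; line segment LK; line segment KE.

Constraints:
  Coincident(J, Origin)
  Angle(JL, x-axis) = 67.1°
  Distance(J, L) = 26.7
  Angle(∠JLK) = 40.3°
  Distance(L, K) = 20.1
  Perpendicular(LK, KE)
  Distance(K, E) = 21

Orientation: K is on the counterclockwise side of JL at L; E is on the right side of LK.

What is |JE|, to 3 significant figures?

38.3

∠JLK = 40.3°, so LK runs at 67.1° + (180° − 40.3°) = 207° from the x-axis; with |LK| = 20.1, K = L + 20.1·(cos 207°, sin 207°) = (-7.55, 15.5). LK ⟂ KE; with |KE| = 21.0 on the right of LK, E = K + 21.0·(-0.451, 0.893) = (-17.0, 34.3). Then |JE| = |E − J| = 38.3.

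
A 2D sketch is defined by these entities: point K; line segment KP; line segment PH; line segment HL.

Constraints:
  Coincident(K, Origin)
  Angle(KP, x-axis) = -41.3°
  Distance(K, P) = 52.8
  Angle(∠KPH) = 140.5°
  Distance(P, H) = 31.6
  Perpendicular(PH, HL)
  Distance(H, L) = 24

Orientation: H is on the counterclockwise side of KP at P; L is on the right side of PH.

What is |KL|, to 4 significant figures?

92.46

K is at the origin; KP runs at -41.3° with length 52.8, so P = 52.8·(cos -41.3°, sin -41.3°) = (39.67, -34.85). ∠KPH = 140.5°, so PH runs at -41.3° + (180° − 140.5°) = -1.800° from the x-axis; with |PH| = 31.6, H = P + 31.6·(cos -1.800°, sin -1.800°) = (71.25, -35.84). PH is perpendicular to HL; with |HL| = 24.0 on the right of PH, L = H + 24.0·(-0.03141, -0.9995) = (70.50, -59.83). Then |KL| = |L − K| = 92.46.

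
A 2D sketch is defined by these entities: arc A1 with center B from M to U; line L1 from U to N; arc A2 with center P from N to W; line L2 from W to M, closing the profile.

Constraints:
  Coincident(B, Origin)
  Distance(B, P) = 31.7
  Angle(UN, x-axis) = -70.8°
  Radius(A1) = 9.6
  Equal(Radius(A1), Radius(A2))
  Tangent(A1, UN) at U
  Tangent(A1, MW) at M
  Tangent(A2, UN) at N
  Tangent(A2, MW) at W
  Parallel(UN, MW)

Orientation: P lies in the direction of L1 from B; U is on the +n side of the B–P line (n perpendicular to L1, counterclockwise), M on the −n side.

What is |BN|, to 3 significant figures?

33.1

The slot axis is L1's direction at -70.8°, so u = (cos -70.8°, sin -70.8°) = (0.329, -0.944) and n = (−sin -70.8°, cos -70.8°) = (0.944, 0.329). B is at the origin and P lies 31.7 along u from B, so P = 31.7·u = (10.4, -29.9). Tangency of A1 to both parallel lines with radius 9.6 puts U and M at B ± 9.6·n: U = (9.07, 3.16), M = (-9.07, -3.16). Equal radii place N and W the same way about P: N = P + 9.6·n = (19.5, -26.8), W = P − 9.6·n = (1.36, -33.1). Then |BN| = |N − B| = 33.1.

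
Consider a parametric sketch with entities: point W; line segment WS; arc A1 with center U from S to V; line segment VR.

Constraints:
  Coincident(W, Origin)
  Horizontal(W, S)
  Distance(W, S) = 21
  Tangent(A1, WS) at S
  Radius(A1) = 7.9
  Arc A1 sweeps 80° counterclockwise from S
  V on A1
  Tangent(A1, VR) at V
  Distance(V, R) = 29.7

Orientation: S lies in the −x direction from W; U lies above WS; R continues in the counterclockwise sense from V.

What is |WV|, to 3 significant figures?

14.7

A1 meets WS tangentially, so US is at right angles to WS, so U = S + (0, 7.9) = (-21.0, 7.90). On A1, S sits at bearing -90° from U; an 80° counterclockwise sweep puts V at bearing -10°, so V = U + 7.9·(cos -10°, sin -10°) = (-13.2, 6.53). Then |WV| = |V − W| = 14.7.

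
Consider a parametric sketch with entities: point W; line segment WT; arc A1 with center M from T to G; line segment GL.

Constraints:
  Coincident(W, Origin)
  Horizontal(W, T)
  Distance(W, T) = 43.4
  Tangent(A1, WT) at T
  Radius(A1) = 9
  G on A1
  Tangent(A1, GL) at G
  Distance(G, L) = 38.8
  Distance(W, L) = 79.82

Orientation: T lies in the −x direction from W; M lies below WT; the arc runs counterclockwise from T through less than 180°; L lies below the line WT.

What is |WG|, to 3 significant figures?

51.5

W is at the origin; W and T share the same y with |WT| = 43.4 and T on the −x side, so T = (-43.4, 0.00). Tangency of A1 to WT means the radius MT is perpendicular to WT, so M = T + (0, -9) = (-43.4, -9.00). Since MG ⟂ GL (tangency), |ML| = √(9.0² + 38.8²) = 39.8 regardless of where G sits on A1. So L lies on both circle(W, 79.82) and circle(M, 39.8); the below-WT intersection is L = (-69.7, -38.9). G is the foot of the tangent from L: G = (-51.3, -4.74).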